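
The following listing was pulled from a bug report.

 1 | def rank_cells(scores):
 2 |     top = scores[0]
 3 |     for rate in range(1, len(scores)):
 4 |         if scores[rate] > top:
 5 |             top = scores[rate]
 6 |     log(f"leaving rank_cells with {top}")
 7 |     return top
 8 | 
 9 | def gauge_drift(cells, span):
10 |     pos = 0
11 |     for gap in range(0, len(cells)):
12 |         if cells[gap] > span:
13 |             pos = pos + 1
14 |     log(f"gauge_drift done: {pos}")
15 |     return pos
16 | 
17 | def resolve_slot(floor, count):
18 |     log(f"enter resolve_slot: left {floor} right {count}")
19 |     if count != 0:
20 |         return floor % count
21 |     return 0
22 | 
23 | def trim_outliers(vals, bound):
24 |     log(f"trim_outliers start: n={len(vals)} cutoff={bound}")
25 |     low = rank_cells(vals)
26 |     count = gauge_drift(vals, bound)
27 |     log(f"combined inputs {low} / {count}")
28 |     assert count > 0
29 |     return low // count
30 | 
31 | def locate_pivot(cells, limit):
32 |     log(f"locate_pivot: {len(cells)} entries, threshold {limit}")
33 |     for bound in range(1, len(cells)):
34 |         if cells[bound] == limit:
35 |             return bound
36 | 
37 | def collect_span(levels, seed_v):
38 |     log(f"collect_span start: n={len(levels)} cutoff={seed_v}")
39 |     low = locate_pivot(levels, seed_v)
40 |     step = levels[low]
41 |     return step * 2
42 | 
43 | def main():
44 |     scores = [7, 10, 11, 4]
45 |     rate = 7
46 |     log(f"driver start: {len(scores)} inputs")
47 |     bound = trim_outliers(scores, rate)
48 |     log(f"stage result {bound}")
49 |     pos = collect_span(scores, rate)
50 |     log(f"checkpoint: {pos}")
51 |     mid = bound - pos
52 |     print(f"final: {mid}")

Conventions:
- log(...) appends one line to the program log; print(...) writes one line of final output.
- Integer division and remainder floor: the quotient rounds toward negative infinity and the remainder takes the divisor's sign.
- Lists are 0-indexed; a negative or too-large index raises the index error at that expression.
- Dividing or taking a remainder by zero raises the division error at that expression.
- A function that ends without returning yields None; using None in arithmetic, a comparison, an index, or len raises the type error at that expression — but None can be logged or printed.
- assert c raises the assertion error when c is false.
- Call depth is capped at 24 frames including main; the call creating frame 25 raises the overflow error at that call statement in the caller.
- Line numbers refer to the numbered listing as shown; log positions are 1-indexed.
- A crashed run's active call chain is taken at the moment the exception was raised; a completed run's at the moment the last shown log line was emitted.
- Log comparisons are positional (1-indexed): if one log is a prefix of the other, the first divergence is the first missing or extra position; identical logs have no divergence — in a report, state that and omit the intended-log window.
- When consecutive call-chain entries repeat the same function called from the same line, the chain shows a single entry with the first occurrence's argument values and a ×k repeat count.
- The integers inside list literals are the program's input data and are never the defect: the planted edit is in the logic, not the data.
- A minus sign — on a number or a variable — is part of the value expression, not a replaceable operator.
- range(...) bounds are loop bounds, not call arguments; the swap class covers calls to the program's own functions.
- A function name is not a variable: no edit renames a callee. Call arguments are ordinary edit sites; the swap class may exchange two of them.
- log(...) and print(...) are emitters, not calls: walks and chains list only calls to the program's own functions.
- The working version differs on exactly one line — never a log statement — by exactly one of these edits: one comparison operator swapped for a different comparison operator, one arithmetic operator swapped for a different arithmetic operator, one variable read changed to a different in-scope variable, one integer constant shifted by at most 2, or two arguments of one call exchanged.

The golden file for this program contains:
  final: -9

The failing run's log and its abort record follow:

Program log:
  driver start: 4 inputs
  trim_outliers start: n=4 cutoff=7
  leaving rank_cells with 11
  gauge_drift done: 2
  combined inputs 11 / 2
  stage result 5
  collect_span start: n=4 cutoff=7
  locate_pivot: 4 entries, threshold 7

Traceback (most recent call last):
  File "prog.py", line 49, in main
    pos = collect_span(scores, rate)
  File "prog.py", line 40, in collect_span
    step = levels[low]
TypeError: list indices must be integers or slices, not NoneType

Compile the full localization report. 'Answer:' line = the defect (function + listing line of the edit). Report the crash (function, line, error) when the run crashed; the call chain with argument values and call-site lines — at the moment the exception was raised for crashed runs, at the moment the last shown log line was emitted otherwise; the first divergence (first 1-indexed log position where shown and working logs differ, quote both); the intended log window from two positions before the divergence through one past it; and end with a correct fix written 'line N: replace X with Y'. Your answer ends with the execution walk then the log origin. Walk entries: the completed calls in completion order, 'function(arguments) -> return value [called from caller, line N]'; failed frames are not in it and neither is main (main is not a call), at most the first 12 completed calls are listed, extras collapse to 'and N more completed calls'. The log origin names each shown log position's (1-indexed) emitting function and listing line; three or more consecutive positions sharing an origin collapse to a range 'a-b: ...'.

Answer: the defect is in locate_pivot at line 33.
Core observation: The log ends early — 8 lines, where the working version next logs 'checkpoint: 14'.
Crash: collect_span, line 40, TypeError.
Call chain: main -> collect_span([7, 10, 11, 4], 7) (called at line 49).
First divergence: position 9 — the faulty run's log ends after 8 lines; the working version continues with 'checkpoint: 14'.
Intended log window:
  7: collect_span start: n=4 cutoff=7
  8: locate_pivot: 4 entries, threshold 7
  9: checkpoint: 14
Execution walk:
  rank_cells([7, 10, 11, 4]) -> 11  [called from trim_outliers, line 25]
  gauge_drift([7, 10, 11, 4], 7) -> 2  [called from trim_outliers, line 26]
  trim_outliers([7, 10, 11, 4], 7) -> 5  [called from main, line 47]
  locate_pivot([7, 10, 11, 4], 7) -> None  [called from collect_span, line 39]
Log line origins:
  1: logged in main at line 46
  2: logged in trim_outliers at line 24
  3: logged in rank_cells at line 6
  4: logged in gauge_drift at line 14
  5: logged in trim_outliers at line 27
  6: logged in main at line 48
  7: logged in collect_span at line 38
  8: logged in locate_pivot at line 32
A correct fix: line 33: replace `1` with `0`.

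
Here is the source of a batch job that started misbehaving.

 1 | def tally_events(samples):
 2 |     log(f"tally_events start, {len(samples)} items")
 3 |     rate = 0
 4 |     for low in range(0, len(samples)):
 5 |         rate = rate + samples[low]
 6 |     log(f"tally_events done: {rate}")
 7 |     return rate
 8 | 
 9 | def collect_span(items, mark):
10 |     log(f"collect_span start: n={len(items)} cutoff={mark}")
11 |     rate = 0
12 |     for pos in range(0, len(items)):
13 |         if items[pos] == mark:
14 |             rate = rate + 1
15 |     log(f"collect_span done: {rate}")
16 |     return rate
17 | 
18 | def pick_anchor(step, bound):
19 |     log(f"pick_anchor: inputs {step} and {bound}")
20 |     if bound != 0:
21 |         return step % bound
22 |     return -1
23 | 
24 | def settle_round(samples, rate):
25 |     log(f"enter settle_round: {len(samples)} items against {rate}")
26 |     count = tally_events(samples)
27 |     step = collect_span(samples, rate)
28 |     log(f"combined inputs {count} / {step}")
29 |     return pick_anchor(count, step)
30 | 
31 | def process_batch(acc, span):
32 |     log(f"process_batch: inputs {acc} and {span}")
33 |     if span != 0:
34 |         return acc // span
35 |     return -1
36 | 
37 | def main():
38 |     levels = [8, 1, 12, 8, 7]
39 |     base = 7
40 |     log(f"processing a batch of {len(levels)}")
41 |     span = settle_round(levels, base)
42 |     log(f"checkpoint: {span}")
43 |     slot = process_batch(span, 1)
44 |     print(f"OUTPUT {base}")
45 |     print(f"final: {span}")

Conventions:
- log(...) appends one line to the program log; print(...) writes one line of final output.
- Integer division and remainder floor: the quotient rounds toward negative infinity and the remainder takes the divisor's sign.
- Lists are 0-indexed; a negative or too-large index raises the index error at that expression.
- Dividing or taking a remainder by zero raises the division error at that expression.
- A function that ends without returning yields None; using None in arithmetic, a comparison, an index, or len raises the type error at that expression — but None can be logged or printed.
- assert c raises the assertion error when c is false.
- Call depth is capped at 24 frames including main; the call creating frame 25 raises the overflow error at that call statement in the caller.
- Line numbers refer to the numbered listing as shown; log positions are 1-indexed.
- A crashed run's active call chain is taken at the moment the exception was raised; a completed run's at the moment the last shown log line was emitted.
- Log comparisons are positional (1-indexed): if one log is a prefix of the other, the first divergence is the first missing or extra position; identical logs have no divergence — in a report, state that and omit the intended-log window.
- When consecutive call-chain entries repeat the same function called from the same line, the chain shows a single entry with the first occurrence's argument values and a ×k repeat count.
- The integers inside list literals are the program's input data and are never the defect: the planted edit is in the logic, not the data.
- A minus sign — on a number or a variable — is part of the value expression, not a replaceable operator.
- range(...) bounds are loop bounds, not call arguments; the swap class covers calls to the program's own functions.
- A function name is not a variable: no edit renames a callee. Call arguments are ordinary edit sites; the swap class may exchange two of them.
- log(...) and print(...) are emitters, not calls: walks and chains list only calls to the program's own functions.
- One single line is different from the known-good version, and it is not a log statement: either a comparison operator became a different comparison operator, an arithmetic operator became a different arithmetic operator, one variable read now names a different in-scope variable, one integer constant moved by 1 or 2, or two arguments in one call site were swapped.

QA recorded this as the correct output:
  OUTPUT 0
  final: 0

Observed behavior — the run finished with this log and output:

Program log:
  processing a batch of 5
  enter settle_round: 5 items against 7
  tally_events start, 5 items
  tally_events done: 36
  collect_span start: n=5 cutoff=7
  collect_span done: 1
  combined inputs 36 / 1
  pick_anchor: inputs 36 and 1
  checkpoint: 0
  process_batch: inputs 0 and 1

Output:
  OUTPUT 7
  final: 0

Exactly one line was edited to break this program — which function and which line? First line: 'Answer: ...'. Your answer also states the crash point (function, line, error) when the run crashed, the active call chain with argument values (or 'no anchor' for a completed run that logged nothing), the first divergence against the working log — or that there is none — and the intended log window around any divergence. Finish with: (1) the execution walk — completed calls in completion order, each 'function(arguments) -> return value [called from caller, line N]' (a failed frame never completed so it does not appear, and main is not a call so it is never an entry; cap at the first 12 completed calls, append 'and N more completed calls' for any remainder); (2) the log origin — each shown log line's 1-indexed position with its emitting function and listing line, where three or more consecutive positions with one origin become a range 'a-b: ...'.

Answer: the defect is in main at line 44.
Core observation: The two runs log identically and part ways only at the printed values.
Call chain: main -> process_batch(0, 1) (called at line 43).
First divergence: there is none — every log position agrees.
Execution walk:
  tally_events([8, 1, 12, 8, 7]) -> 36  [called from settle_round, line 26]
  collect_span([8, 1, 12, 8, 7], 7) -> 1  [called from settle_round, line 27]
  pick_anchor(36, 1) -> 0  [called from settle_round, line 29]
  settle_round([8, 1, 12, 8, 7], 7) -> 0  [called from main, line 41]
  process_batch(0, 1) -> 0  [called from main, line 43]
Log origin:
  1 — main, line 40
  2 — settle_round, line 25
  3 — tally_events, line 2
  4 — tally_events, line 6
  5 — collect_span, line 10
  6 — collect_span, line 15
  7 — settle_round, line 28
  8 — pick_anchor, line 19
  9 — main, line 42
  10 — process_batch, line 32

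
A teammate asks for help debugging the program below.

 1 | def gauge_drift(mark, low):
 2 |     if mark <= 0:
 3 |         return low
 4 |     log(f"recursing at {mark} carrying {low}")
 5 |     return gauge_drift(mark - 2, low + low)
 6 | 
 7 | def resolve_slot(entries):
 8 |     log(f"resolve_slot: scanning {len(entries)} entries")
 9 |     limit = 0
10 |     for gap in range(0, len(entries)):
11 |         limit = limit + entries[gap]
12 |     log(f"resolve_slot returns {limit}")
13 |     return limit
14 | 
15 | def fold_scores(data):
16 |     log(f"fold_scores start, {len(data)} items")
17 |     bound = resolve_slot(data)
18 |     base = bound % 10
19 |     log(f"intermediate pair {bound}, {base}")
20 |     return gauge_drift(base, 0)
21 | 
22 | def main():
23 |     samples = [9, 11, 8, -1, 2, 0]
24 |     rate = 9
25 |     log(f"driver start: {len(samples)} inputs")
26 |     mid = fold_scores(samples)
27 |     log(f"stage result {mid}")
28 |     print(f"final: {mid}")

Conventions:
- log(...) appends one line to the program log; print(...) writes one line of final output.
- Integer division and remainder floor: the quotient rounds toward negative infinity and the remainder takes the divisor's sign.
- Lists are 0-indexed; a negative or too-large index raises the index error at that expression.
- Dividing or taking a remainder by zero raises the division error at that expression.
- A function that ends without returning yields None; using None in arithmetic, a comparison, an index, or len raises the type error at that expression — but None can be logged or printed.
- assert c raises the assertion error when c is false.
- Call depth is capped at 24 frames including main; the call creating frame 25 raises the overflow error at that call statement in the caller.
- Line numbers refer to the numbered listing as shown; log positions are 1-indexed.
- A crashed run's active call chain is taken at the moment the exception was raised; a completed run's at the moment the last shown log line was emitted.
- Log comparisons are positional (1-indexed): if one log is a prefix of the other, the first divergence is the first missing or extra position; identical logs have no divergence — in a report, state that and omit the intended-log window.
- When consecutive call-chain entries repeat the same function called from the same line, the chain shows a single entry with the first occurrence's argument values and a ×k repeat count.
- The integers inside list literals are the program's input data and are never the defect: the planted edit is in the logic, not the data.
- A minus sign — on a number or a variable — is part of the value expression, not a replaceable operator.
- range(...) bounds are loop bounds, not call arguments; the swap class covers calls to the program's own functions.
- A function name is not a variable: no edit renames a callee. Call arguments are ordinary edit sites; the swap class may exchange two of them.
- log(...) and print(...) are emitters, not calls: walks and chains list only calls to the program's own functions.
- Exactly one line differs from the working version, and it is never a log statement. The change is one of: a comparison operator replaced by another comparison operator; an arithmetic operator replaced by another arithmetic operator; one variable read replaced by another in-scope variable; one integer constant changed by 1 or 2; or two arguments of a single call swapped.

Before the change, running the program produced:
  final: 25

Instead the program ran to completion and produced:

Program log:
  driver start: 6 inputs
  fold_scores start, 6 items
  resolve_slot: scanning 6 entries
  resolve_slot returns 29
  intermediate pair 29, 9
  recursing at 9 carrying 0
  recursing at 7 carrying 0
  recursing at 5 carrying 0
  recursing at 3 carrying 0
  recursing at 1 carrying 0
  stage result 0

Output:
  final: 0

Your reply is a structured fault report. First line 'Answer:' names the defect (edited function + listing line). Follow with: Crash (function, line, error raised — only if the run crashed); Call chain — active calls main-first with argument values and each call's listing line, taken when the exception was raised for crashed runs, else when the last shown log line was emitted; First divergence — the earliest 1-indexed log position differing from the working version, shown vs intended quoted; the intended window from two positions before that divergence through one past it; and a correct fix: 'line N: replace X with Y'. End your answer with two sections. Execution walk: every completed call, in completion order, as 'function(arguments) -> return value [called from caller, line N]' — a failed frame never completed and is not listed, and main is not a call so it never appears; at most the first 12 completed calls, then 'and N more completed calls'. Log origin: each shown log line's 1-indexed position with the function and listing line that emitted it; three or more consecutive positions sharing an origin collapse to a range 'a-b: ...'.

Answer: the defect is in gauge_drift at line 5.
Core observation: The earliest visible damage is log position 7 — 'recursing at 7 carrying 0' rather than the intended 'recursing at 7 carrying 9'.
Call chain: main.
First divergence: at position 7 the run shows 'recursing at 7 carrying 0' where the working version logs 'recursing at 7 carrying 9'.
Intended log window:
  5: intermediate pair 29, 9
  6: recursing at 9 carrying 0
  7: recursing at 7 carrying 9
  8: recursing at 5 carrying 16
Execution walk:
  resolve_slot([9, 11, 8, -1, 2, 0]) -> 29  [called from fold_scores, line 17]
  gauge_drift(-1, 0) -> 0  [called from gauge_drift, line 5]
  gauge_drift(1, 0) -> 0  [called from gauge_drift, line 5]
  gauge_drift(3, 0) -> 0  [called from gauge_drift, line 5]
  gauge_drift(5, 0) -> 0  [called from gauge_drift, line 5]
  gauge_drift(7, 0) -> 0  [called from gauge_drift, line 5]
  gauge_drift(9, 0) -> 0  [called from fold_scores, line 20]
  fold_scores([9, 11, 8, -1, 2, 0]) -> 0  [called from main, line 26]
Origin of each log line:
  1 — main, line 25
  2 — fold_scores, line 16
  3 — resolve_slot, line 8
  4 — resolve_slot, line 12
  5 — fold_scores, line 19
  6-10 — gauge_drift, line 4
  11 — main, line 27
A correct fix: line 5: replace `low + low` with `low + mark`.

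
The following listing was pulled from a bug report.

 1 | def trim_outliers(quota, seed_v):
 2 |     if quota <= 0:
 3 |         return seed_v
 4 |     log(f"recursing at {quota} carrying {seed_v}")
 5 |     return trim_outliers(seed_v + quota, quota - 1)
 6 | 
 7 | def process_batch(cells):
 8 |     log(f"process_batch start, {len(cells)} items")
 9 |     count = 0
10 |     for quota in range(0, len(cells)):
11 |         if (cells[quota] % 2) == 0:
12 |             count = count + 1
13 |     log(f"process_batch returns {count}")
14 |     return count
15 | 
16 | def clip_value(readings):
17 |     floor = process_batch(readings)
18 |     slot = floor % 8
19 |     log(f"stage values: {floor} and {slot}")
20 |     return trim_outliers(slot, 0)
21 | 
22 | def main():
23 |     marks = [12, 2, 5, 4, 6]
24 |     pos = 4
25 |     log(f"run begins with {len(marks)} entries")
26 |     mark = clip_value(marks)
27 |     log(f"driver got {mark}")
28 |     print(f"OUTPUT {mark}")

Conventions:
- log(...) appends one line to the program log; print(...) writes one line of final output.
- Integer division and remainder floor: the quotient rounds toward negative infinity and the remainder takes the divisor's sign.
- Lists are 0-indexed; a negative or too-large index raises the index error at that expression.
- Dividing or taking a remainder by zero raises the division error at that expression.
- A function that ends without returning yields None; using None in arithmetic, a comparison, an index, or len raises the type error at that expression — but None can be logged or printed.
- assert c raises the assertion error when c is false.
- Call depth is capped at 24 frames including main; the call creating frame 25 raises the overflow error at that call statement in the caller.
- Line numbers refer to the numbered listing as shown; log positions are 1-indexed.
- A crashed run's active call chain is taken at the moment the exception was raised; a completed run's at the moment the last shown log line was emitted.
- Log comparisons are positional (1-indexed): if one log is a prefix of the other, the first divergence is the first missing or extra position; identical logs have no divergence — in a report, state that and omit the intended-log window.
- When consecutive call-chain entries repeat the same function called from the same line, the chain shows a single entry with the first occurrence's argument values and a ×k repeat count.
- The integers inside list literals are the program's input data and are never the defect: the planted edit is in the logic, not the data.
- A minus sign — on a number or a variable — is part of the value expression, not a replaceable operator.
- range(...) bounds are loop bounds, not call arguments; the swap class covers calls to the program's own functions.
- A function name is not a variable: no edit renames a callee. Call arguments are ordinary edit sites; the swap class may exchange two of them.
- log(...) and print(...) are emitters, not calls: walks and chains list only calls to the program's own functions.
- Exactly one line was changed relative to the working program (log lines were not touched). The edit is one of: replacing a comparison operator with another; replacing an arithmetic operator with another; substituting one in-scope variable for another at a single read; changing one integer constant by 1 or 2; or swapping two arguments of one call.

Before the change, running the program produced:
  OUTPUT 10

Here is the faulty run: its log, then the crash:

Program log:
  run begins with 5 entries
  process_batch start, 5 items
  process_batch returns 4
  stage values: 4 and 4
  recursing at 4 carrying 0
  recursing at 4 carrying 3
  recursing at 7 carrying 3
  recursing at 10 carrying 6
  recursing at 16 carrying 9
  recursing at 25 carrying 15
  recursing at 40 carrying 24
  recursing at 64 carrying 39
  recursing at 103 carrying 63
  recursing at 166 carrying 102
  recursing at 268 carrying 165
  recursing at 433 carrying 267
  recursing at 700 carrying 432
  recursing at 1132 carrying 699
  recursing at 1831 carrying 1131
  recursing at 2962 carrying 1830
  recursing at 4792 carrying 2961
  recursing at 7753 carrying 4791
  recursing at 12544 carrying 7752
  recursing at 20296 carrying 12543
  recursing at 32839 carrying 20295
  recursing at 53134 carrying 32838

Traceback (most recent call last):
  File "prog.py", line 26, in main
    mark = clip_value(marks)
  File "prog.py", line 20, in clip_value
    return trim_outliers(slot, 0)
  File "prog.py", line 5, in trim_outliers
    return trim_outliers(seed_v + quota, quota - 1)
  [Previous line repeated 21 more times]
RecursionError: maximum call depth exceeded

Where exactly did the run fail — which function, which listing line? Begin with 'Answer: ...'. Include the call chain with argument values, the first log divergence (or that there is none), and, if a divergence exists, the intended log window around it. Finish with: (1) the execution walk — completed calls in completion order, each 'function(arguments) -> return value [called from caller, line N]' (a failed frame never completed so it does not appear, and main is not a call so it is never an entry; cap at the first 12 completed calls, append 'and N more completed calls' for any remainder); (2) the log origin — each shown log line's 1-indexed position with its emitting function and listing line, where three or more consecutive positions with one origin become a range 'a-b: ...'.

Answer: the error was raised in trim_outliers, line 5.
Key fact: The earliest visible damage is log position 6 — 'recursing at 4 carrying 3' rather than the intended 'recursing at 3 carrying 4'.
Call chain: main -> clip_value([12, 2, 5, 4, 6]) (called at line 26) -> trim_outliers(4, 0) (called at line 20) -> trim_outliers(4, 3) (called at line 5) ×21.
First divergence: position 6 — the shown line 'recursing at 4 carrying 3' should read 'recursing at 3 carrying 4'.
Intended log window:
  4: stage values: 4 and 4
  5: recursing at 4 carrying 0
  6: recursing at 3 carrying 4
  7: recursing at 2 carrying 7
Execution walk:
  process_batch([12, 2, 5, 4, 6]) -> 4  [called from clip_value, line 17]
Log origins:
  1: logged in main at line 25
  2: logged in process_batch at line 8
  3: logged in process_batch at line 13
  4: logged in clip_value at line 19
  5-26: logged in trim_outliers at line 4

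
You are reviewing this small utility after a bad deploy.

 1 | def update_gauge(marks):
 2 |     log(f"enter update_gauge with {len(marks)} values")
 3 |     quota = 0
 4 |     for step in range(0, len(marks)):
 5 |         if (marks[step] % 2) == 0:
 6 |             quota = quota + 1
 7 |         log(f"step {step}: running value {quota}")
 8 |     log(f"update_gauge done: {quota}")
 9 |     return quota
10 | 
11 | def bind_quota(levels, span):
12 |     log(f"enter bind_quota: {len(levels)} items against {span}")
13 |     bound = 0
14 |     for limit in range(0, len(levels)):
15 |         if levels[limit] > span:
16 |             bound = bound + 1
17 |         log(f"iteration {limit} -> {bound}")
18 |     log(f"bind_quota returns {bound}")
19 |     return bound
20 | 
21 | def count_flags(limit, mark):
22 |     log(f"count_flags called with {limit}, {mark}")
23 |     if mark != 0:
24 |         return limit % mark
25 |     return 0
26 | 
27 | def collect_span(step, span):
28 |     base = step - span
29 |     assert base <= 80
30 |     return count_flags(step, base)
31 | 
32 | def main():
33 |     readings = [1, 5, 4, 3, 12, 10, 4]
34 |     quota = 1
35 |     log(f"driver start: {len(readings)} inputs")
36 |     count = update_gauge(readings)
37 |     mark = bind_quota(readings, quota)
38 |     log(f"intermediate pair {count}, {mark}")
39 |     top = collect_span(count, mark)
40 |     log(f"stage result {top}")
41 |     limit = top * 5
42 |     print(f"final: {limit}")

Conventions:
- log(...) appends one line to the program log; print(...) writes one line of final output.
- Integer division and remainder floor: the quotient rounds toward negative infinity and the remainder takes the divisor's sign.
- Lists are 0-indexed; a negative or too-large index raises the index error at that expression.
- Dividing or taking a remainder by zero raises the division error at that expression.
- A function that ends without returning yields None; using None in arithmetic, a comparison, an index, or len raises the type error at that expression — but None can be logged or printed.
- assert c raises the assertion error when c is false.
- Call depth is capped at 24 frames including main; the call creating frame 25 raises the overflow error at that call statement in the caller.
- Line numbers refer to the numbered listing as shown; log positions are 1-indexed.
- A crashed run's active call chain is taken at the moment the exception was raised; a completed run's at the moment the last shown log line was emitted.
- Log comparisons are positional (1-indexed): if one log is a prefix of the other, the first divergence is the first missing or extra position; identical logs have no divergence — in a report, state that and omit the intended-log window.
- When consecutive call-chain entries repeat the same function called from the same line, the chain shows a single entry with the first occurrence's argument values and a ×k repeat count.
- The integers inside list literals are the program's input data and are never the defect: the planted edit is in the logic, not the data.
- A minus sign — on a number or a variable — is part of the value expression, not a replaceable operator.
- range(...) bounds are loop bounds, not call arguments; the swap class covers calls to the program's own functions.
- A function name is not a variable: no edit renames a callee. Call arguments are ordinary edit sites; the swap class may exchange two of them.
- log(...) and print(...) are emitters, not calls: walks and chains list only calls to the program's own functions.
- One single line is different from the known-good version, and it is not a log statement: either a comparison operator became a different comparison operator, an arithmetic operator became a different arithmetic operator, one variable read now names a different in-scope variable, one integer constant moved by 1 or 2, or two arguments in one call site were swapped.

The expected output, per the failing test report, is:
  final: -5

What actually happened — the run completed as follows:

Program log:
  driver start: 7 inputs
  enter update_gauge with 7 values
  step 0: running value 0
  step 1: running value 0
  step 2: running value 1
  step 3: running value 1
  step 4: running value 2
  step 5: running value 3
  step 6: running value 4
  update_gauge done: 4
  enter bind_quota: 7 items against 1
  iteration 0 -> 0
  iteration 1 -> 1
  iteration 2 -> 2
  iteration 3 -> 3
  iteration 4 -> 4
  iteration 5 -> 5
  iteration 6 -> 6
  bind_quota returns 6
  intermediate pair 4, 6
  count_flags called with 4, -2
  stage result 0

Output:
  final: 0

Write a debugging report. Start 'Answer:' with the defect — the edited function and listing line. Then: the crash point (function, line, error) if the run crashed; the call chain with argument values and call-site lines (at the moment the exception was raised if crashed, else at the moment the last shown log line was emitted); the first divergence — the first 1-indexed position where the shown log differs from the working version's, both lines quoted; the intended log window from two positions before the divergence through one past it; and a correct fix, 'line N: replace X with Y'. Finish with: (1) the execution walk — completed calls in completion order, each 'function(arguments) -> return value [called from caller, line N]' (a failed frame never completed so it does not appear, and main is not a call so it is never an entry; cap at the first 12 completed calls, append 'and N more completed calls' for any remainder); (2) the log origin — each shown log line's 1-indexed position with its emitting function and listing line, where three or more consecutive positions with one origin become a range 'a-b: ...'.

Answer: the defect is in main at line 41.
Key observation: Every logged value matches the working version; the printed result is what differs.
Call chain: main.
First divergence: none (the log streams are identical).
Execution walk:
  update_gauge([1, 5, 4, 3, 12, 10, 4]) -> 4  [called from main, line 36]
  bind_quota([1, 5, 4, 3, 12, 10, 4], 1) -> 6  [called from main, line 37]
  count_flags(4, -2) -> 0  [called from collect_span, line 30]
  collect_span(4, 6) -> 0  [called from main, line 39]
Log line origins:
  1: logged in main at line 35
  2: logged in update_gauge at line 2
  3-9: logged in update_gauge at line 7
  10: logged in update_gauge at line 8
  11: logged in bind_quota at line 12
  12-18: logged in bind_quota at line 17
  19: logged in bind_quota at line 18
  20: logged in main at line 38
  21: logged in count_flags at line 22
  22: logged in main at line 40
A correct fix: line 41: replace `*` with `-`.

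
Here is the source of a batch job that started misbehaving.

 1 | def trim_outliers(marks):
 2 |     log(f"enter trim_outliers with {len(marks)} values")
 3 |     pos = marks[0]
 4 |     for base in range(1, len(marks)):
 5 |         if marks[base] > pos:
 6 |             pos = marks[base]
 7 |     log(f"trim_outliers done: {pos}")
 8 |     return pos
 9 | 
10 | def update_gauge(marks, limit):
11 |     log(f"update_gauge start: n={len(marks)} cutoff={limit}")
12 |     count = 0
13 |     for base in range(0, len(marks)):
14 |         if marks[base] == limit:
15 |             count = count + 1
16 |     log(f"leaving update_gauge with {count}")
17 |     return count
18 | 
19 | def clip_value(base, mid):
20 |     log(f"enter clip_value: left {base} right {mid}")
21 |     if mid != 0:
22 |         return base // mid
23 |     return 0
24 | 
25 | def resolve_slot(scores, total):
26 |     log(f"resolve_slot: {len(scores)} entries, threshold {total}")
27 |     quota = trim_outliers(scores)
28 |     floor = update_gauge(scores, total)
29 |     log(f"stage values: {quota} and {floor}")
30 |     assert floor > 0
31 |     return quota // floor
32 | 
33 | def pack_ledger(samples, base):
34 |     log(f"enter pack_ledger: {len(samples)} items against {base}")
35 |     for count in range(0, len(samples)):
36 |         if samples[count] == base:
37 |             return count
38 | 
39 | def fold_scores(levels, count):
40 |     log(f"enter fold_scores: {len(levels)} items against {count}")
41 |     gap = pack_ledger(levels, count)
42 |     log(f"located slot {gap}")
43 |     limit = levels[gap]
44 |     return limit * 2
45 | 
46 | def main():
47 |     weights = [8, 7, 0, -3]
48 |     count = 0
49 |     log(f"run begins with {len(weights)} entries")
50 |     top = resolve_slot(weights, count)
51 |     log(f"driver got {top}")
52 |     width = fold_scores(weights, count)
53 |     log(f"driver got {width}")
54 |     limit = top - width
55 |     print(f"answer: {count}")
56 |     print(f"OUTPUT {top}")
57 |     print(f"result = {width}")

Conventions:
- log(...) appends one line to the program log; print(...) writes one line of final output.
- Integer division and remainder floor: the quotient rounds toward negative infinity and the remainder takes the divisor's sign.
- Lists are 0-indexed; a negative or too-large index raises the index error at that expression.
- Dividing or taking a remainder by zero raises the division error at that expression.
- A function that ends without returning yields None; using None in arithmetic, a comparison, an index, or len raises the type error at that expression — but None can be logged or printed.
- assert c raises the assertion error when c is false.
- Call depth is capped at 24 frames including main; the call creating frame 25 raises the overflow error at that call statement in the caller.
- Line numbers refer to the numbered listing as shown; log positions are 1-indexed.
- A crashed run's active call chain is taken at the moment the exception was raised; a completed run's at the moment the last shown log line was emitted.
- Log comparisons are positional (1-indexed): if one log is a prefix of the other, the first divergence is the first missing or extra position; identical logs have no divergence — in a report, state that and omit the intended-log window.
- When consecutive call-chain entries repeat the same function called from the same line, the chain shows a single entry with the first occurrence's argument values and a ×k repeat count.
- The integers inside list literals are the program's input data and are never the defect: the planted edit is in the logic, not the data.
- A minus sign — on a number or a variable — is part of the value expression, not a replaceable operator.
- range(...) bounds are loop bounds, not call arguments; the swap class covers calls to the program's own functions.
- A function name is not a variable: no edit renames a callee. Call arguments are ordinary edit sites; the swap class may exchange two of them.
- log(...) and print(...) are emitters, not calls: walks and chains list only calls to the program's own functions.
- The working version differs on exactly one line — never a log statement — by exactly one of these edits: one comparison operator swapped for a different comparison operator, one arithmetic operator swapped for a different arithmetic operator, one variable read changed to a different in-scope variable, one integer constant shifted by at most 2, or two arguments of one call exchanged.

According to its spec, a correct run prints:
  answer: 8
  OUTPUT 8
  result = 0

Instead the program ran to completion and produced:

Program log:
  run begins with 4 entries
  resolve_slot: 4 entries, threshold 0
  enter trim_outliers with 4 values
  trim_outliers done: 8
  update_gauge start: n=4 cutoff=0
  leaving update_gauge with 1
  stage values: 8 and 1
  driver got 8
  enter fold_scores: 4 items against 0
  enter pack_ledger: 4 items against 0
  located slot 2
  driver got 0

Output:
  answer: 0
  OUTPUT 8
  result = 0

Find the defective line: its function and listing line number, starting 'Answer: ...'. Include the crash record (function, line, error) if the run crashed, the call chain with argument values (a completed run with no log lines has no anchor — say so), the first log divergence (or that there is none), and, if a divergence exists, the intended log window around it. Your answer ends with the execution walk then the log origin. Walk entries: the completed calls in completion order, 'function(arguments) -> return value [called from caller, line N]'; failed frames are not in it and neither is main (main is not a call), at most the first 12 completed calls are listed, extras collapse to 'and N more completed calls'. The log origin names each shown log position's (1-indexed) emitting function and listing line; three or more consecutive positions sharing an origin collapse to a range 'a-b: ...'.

Answer: the defect is in main at line 55.
Key fact: No log line changed; the fault shows up purely in the output.
Call chain: main.
First divergence: none; the two logs match at every position.
Execution walk:
  trim_outliers([8, 7, 0, -3]) -> 8  [called from resolve_slot, line 27]
  update_gauge([8, 7, 0, -3], 0) -> 1  [called from resolve_slot, line 28]
  resolve_slot([8, 7, 0, -3], 0) -> 8  [called from main, line 50]
  pack_ledger([8, 7, 0, -3], 0) -> 2  [called from fold_scores, line 41]
  fold_scores([8, 7, 0, -3], 0) -> 0  [called from main, line 52]
Log origins:
  1: logged in main at line 49
  2: logged in resolve_slot at line 26
  3: logged in trim_outliers at line 2
  4: logged in trim_outliers at line 7
  5: logged in update_gauge at line 11
  6: logged in update_gauge at line 16
  7: logged in resolve_slot at line 29
  8: logged in main at line 51
  9: logged in fold_scores at line 40
  10: logged in pack_ledger at line 34
  11: logged in fold_scores at line 42
  12: logged in main at line 53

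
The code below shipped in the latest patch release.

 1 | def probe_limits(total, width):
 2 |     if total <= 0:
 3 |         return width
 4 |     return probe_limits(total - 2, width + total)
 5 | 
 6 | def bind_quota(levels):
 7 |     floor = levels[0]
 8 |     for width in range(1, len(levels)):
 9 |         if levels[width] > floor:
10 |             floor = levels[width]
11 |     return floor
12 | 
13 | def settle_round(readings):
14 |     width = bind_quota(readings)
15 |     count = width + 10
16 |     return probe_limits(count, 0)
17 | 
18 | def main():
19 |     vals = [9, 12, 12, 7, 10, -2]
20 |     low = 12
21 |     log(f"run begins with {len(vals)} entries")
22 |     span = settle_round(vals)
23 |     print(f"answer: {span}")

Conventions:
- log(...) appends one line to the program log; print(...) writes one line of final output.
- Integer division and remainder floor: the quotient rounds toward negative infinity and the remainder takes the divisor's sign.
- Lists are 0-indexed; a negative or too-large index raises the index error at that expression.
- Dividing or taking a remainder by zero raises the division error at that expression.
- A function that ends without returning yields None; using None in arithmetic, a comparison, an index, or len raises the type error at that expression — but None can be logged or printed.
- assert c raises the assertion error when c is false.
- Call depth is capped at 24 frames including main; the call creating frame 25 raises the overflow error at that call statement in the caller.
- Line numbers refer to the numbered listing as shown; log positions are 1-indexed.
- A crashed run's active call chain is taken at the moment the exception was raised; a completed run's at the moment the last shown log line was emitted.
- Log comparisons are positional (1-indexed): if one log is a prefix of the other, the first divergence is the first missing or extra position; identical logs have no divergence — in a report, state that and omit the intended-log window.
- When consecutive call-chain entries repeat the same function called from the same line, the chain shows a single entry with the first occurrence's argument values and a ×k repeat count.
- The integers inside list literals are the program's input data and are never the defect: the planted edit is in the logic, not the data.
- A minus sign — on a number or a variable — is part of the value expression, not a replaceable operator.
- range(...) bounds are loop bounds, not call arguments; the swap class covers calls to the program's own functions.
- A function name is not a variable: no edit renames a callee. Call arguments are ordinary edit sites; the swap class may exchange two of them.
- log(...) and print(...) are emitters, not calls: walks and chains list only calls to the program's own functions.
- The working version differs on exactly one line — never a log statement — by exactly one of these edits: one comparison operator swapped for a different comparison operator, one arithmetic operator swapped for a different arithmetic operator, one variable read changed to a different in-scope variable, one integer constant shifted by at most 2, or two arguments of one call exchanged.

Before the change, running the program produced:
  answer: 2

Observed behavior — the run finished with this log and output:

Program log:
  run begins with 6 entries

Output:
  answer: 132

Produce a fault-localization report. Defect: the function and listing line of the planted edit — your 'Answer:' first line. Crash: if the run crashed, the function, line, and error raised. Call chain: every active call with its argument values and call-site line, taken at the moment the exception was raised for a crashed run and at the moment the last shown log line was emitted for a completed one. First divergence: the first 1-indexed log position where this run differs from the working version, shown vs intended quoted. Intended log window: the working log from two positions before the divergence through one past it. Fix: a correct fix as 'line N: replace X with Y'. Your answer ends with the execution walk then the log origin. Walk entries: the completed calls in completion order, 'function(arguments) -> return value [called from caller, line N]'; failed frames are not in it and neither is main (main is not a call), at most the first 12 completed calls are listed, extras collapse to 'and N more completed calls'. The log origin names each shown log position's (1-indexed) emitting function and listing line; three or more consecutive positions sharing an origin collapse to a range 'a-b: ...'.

Answer: the defect is in settle_round at line 15.
Core observation: Log streams are identical — the defect surfaces only in the printed output.
Call chain: main.
First divergence: none (the log streams are identical).
Execution walk:
  bind_quota([9, 12, 12, 7, 10, -2]) -> 12  [called from settle_round, line 14]
  probe_limits(0, 132) -> 132  [called from probe_limits, line 4]
  probe_limits(2, 130) -> 132  [called from probe_limits, line 4]
  probe_limits(4, 126) -> 132  [called from probe_limits, line 4]
  probe_limits(6, 120) -> 132  [called from probe_limits, line 4]
  probe_limits(8, 112) -> 132  [called from probe_limits, line 4]
  probe_limits(10, 102) -> 132  [called from probe_limits, line 4]
  probe_limits(12, 90) -> 132  [called from probe_limits, line 4]
  probe_limits(14, 76) -> 132  [called from probe_limits, line 4]
  probe_limits(16, 60) -> 132  [called from probe_limits, line 4]
  probe_limits(18, 42) -> 132  [called from probe_limits, line 4]
  probe_limits(20, 22) -> 132  [called from probe_limits, line 4]
  ... and 2 more completed calls
Origin of each log line:
  1: logged in main at line 21
A correct fix: line 15: replace `+` with `%`.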